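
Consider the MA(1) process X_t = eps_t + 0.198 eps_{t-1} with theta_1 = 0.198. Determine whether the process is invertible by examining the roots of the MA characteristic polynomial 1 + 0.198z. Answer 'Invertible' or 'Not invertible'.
\text{Invertible}

The MA(q) characteristic polynomial is P(z) = 1 + 0.198z.
Invertibility requires all roots to lie outside the unit circle, i.e. |z| > 1 for every root.
This is linear in z: 1 + (0.198) z = 0  =>  z = -1/(0.198) = -5.050505,  |z| = 5.050505.
Moduli of all roots: 5.0505.
All moduli strictly greater than 1? Yes.
Verdict: Invertible.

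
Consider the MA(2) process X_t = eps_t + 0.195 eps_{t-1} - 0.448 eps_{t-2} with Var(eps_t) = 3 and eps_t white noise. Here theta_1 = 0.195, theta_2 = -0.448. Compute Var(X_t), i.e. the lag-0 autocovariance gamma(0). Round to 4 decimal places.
\gamma(0) = 3.7162

For an MA(q) process X_t = eps_t + sum_i theta_i eps_{t-i} with
Var(eps_t) = sigma^2, the variance is
  gamma(0) = sigma^2 * (1 + sum_i theta_i^2).
  sum_i theta_i^2 = (0.195)^2 + (-0.448)^2 = 0.038025 + 0.200704 = 0.238729.
  gamma(0) = 3 * (1 + 0.238729) = 3 * 1.238729 = 3.716187, which rounds to 3.7162.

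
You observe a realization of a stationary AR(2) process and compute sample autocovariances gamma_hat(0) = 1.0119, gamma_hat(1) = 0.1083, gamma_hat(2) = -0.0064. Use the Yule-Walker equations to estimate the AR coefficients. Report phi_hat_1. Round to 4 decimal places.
\hat\phi_{1} = 0.1090

The Yule-Walker equations for an AR(p) process read, in matrix form,
  Gamma_p phi = r_p,   with   (Gamma_p)_{ij} = gamma(|i - j|),
                       (r_p)_i = gamma(i),   i,j = 1..p.
Substitute the sample gammas (Toeplitz matrix and right-hand side of size 2):
  Gamma_p = [[1.0119, 0.1083], [0.1083, 1.0119]]
  r_p     = [0.1083, -0.0064]
Written out:
  1.0119 phi_1 + 0.1083 phi_2 = 0.1083
  0.1083 phi_1 + 1.0119 phi_2 = -0.0064
Solve by Cramer's rule:
  det = gamma(0)^2 - gamma(1)^2 = (1.0119)^2 - (0.1083)^2 = 1.02394161 - 0.01172889 = 1.01221272
  phi_hat_1 = [gamma(1) gamma(0) - gamma(1) gamma(2)] / det = [(0.1083)(1.0119) - (0.1083)(-0.0064)] / 1.01221272 = 0.11028189 / 1.01221272 = 0.109
  phi_hat_2 = [gamma(0) gamma(2) - gamma(1)^2] / det = [(1.0119)(-0.0064) - (0.1083)^2] / 1.01221272 = -0.01820505 / 1.01221272 = -0.018
So phi_hat = [0.1090, -0.0180].
Therefore phi_hat_1 = 0.1090.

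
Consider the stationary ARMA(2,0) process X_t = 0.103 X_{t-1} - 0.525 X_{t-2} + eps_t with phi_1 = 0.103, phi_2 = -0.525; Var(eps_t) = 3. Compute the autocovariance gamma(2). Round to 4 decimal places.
\gamma(2) = -2.1553

Multiply the model equation by X_{t-k} and take expectations. With theta_0 = psi_0 = 1 and psi_j the MA(infinity) weights, this gives
  gamma(k) - sum_i phi_i gamma(k-i) = c_k,
  c_k = sigma^2 * sum_{j=k..q} theta_j psi_{j-k}   (c_k = 0 for k > q),
using gamma(-m) = gamma(m).
Pure AR (q = 0): c_0 = sigma^2 = 3, c_k = 0 for k >= 1.
Equations for k = 0, 1, 2 (AR order 2, c_2 = 0):
  (E0) gamma(0) = phi_1 gamma(1) + phi_2 gamma(2) + c_0
  (E1) gamma(1) = phi_1 gamma(0) + phi_2 gamma(1) + c_1
  (E2) gamma(2) = phi_1 gamma(1) + phi_2 gamma(0)
From (E1): gamma(1) = A gamma(0) + B with
  A = phi_1 / (1 - phi_2) = 0.103 / 1.525 = 0.067541,   B = c_1 / (1 - phi_2) = 0 / 1.525 = 0.
Insert (E2) into (E0): gamma(0) (1 - phi_2^2) = phi_1 (1 + phi_2) gamma(1) + c_0.
  phi_1 (1 + phi_2) = (0.103)(0.475) = 0.048925,   1 - phi_2^2 = 0.724375.
Replace gamma(1) by A gamma(0) + B and collect gamma(0):
  gamma(0) [0.724375 - (0.048925)(0.067541)] = c_0 = 3
  gamma(0) * 0.721071 = 3
  gamma(0) = 3 / 0.721071 = 4.160481.
  gamma(1) = A gamma(0) = (0.067541)(4.160481) = 0.281003.
  gamma(2) = phi_1 gamma(1) + phi_2 gamma(0) = (0.103)(0.281003) + (-0.525)(4.160481) = -2.155309.
Therefore gamma(2) = -2.1553 (to 4 decimal places).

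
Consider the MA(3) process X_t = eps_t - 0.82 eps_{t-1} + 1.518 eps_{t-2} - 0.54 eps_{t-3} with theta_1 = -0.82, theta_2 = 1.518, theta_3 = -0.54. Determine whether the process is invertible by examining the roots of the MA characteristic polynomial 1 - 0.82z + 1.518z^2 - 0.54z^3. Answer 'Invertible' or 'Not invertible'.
\text{Not invertible}

The MA(q) characteristic polynomial is P(z) = 1 - 0.82z + 1.518z^2 - 0.54z^3.
Invertibility requires all roots to lie outside the unit circle, i.e. |z| > 1 for every root.
Degree 3: look for a simple real root z0 first, then factor out (1 - z/z0) and solve the remaining quadratic.
Testing z0 = 2.5: P(2.5) = 1 + (-0.82)(2.5) + (1.518)(2.5)^2 + (-0.54)(2.5)^3
  = 1 + (-2.05) + (9.4875) + (-8.4375) = 0.  So z_0 = 2.5 is a root, |z_0| = 2.5.
Divide out the factor (1 - 0.4 z) = (1 - z/z0) (since 1/z0 = 0.4):
  P(z) = (1 - 0.4 z)(1 + (-0.42) z + (1.35) z^2)
  [check: z-coef -0.42 - (0.4) = -0.82; z^2-coef 1.35 - (0.4)(-0.42) = 1.518; z^3-coef -(0.4)(1.35) = -0.54.]
Remaining roots from the quadratic factor 1 + (-0.42) z + (1.35) z^2:
  Set 1 + (-0.42) z + (1.35) z^2 = 0, i.e. a z^2 + b z + c = 0 with a = 1.35, b = -0.42, c = 1.
  Discriminant D = b^2 - 4ac = (-0.42)^2 - 4*(1.35)*1 = 0.1764 - (5.4) = -5.2236.
  D < 0, so the roots are the complex-conjugate pair z = (-b +/- i sqrt(-D)) / (2a) = 0.1556 +/- 0.8465i.
  For a conjugate pair |z|^2 = z * conj(z) = (product of roots) = c/a = 1/(1.35) = 0.740741, so |z| = sqrt(0.740741) = 0.8607 for both roots.
Moduli of all roots: 2.5000, 0.8607, 0.8607.
All moduli strictly greater than 1? No.
Verdict: Not invertible.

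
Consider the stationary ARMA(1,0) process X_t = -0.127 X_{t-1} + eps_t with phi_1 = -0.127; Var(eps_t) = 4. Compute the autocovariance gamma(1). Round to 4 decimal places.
\gamma(1) = -0.5163

Multiply the model equation by X_{t-k} and take expectations. With theta_0 = psi_0 = 1 and psi_j the MA(infinity) weights, this gives
  gamma(k) - sum_i phi_i gamma(k-i) = c_k,
  c_k = sigma^2 * sum_{j=k..q} theta_j psi_{j-k}   (c_k = 0 for k > q),
using gamma(-m) = gamma(m).
Pure AR (q = 0): c_0 = sigma^2 = 4, c_k = 0 for k >= 1.
Equations for k = 0 and k = 1 (AR order 1):
  gamma(0) = phi_1 gamma(1) + c_0
  gamma(1) = phi_1 gamma(0) + c_1
Substituting the second into the first: gamma(0) (1 - phi_1^2) = c_0 + phi_1 c_1, so
  gamma(0) = c_0 / (1 - phi_1^2) = 4 / (1 - (-0.127)^2) = 4 / 0.983871 = 4.065574.
  gamma(1) = phi_1 gamma(0) = (-0.127)(4.065574) = -0.516328.
Therefore gamma(1) = -0.5163 (to 4 decimal places).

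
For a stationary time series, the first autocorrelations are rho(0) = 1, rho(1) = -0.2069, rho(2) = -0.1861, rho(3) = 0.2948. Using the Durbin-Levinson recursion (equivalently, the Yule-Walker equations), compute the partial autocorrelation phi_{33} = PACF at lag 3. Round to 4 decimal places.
\phi_{33} = 0.2190

The PACF at lag k is phi_{kk}, the last component of the solution
to the Yule-Walker system G_k phi = r_k where
  (G_k)_{ij} = rho(|i - j|), (r_k)_i = rho(i), i,j = 1..k.
Equivalently, Durbin-Levinson gives phi_{kk} iteratively:
  phi_{11} = rho(1)
  phi_{kk} = [rho(k) - sum_{j=1..k-1} phi_{k-1,j} rho(k-j)]
            / [1 - sum_{j=1..k-1} phi_{k-1,j} rho(j)],
  phi_{k,j} = phi_{k-1,j} - phi_{kk} phi_{k-1,k-j},  j = 1..k-1.
Step k = 1:
  phi_11 = rho(1) = -0.2069.
Step k = 2:
  phi_22 = [rho(2) - phi_11 rho(1)] / [1 - phi_11 rho(1)] = [-0.1861 - (-0.2069)(-0.2069)] / [1 - (-0.2069)(-0.2069)]
         = -0.22890761 / 0.95719239 = -0.239145.
  Update: phi_21 = phi_11 - phi_22 phi_11 = -0.2069 - (-0.239145)(-0.2069) = -0.256379.
Step k = 3:
  phi_33 = [rho(3) - phi_21 rho(2) - phi_22 rho(1)] / [1 - phi_21 rho(1) - phi_22 rho(2)]
    numerator   = 0.2948 - (-0.256379)(-0.1861) - (-0.239145)(-0.2069) = 0.19760879
    denominator = 1 - (-0.256379)(-0.2069) - (-0.239145)(-0.1861) = 0.90245032
  phi_33 = 0.19760879 / 0.90245032 = 0.219.
Therefore phi_{33} = 0.2190.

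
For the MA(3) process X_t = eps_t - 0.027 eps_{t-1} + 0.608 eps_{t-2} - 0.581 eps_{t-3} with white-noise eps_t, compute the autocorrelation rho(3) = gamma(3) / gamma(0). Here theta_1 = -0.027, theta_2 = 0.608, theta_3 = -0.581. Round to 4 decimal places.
\rho(3) = -0.3402

For an MA(q) process with theta_0 = 1, the autocovariance is
  gamma(k) = sigma^2 * sum_{i=0..q-k} theta_i * theta_{i+k},
and rho(k) = gamma(k) / gamma(0). Sigma^2 cancels.
  numerator   = (1)*(-0.581) = -0.581.
  denominator = (1)^2 + (-0.027)^2 + (0.608)^2 + (-0.581)^2 = 1.707954.
  rho(3) = -0.581 / 1.707954 = -0.3402.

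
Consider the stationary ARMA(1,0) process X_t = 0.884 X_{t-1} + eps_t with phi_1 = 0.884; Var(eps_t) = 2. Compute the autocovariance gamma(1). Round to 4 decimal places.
\gamma(1) = 8.0899

Multiply the model equation by X_{t-k} and take expectations. With theta_0 = psi_0 = 1 and psi_j the MA(infinity) weights, this gives
  gamma(k) - sum_i phi_i gamma(k-i) = c_k,
  c_k = sigma^2 * sum_{j=k..q} theta_j psi_{j-k}   (c_k = 0 for k > q),
using gamma(-m) = gamma(m).
Pure AR (q = 0): c_0 = sigma^2 = 2, c_k = 0 for k >= 1.
Equations for k = 0 and k = 1 (AR order 1):
  gamma(0) = phi_1 gamma(1) + c_0
  gamma(1) = phi_1 gamma(0) + c_1
Substituting the second into the first: gamma(0) (1 - phi_1^2) = c_0 + phi_1 c_1, so
  gamma(0) = c_0 / (1 - phi_1^2) = 2 / (1 - (0.884)^2) = 2 / 0.218544 = 9.151475.
  gamma(1) = phi_1 gamma(0) = (0.884)(9.151475) = 8.089904.
Therefore gamma(1) = 8.0899 (to 4 decimal places).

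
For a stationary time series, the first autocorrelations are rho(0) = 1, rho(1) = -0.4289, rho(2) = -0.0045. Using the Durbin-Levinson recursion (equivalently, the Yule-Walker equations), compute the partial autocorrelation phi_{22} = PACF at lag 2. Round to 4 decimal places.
\phi_{22} = -0.2309

The PACF at lag k is phi_{kk}, the last component of the solution
to the Yule-Walker system G_k phi = r_k where
  (G_k)_{ij} = rho(|i - j|), (r_k)_i = rho(i), i,j = 1..k.
Equivalently, Durbin-Levinson gives phi_{kk} iteratively:
  phi_{11} = rho(1)
  phi_{kk} = [rho(k) - sum_{j=1..k-1} phi_{k-1,j} rho(k-j)]
            / [1 - sum_{j=1..k-1} phi_{k-1,j} rho(j)],
  phi_{k,j} = phi_{k-1,j} - phi_{kk} phi_{k-1,k-j},  j = 1..k-1.
Step k = 1:
  phi_11 = rho(1) = -0.4289.
Step k = 2:
  phi_22 = [rho(2) - phi_11 rho(1)] / [1 - phi_11 rho(1)] = [-0.0045 - (-0.4289)(-0.4289)] / [1 - (-0.4289)(-0.4289)]
         = -0.18845521 / 0.81604479 = -0.2309.
Therefore phi_{22} = -0.2309.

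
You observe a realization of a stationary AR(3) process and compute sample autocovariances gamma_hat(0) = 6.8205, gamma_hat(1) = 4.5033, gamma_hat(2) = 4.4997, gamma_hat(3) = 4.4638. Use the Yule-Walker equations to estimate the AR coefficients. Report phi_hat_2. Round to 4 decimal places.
\hat\phi_{2} = 0.2880

The Yule-Walker equations for an AR(p) process read, in matrix form,
  Gamma_p phi = r_p,   with   (Gamma_p)_{ij} = gamma(|i - j|),
                       (r_p)_i = gamma(i),   i,j = 1..p.
Substitute the sample gammas (Toeplitz matrix and right-hand side of size 3):
  Gamma_p = [[6.8205, 4.5033, 4.4997], [4.5033, 6.8205, 4.5033], [4.4997, 4.5033, 6.8205]]
  r_p     = [4.5033, 4.4997, 4.4638]
Written out (R1..R3):
  (R1) 6.8205 phi_1 + 4.5033 phi_2 + 4.4997 phi_3 = 4.5033
  (R2) 4.5033 phi_1 + 6.8205 phi_2 + 4.5033 phi_3 = 4.4997
  (R3) 4.4997 phi_1 + 4.5033 phi_2 + 6.8205 phi_3 = 4.4638
Gaussian elimination:
  R2 <- R2 - (4.5033/6.8205) R1 = R2 - (0.66026) R1:  3.847153 phi_2 + 1.53233 phi_3 = 1.526353
  R3 <- R3 - (4.4997/6.8205) R1 = R3 - (0.659732) R1:  1.53233 phi_2 + 3.851905 phi_3 = 1.49283
  R3 <- R3 - (1.53233/3.847153) R2 = R3 - (0.398302) R2:  3.241575 phi_3 = 0.88488
Back-substitution:
  phi_hat_3 = 0.88488 / 3.241575 = 0.272978
  phi_hat_2 = (1.526353 - (1.53233)(0.272978)) / 3.847153 = 0.288021
  phi_hat_1 = (4.5033 - (4.5033)(0.288021) - (4.4997)(0.272978)) / 6.8205 = 0.289998
So phi_hat = [0.2900, 0.2880, 0.2730].
Therefore phi_hat_2 = 0.2880.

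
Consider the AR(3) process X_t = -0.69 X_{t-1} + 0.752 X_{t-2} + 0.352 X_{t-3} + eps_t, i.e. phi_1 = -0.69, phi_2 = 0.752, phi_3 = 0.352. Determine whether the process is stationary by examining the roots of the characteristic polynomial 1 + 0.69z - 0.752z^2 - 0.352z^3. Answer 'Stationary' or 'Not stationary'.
\text{Not stationary}

The AR(p) characteristic polynomial is P(z) = 1 + 0.69z - 0.752z^2 - 0.352z^3.
Stationarity requires all roots to lie outside the unit circle, i.e. |z| > 1 for every root.
Degree 3: look for a simple real root z0 first, then factor out (1 - z/z0) and solve the remaining quadratic.
Testing z0 = 1.25: P(1.25) = 1 + (0.69)(1.25) + (-0.752)(1.25)^2 + (-0.352)(1.25)^3
  = 1 + (0.8625) + (-1.175) + (-0.6875) = 0.  So z_0 = 1.25 is a root, |z_0| = 1.25.
Divide out the factor (1 - 0.8 z) = (1 - z/z0) (since 1/z0 = 0.8):
  P(z) = (1 - 0.8 z)(1 + (1.49) z + (0.44) z^2)
  [check: z-coef 1.49 - (0.8) = 0.69; z^2-coef 0.44 - (0.8)(1.49) = -0.752; z^3-coef -(0.8)(0.44) = -0.352.]
Remaining roots from the quadratic factor 1 + (1.49) z + (0.44) z^2:
  Set 1 + (1.49) z + (0.44) z^2 = 0, i.e. a z^2 + b z + c = 0 with a = 0.44, b = 1.49, c = 1.
  Discriminant D = b^2 - 4ac = (1.49)^2 - 4*(0.44)*1 = 2.2201 - (1.76) = 0.4601.
  D >= 0, so the roots are real: z = (-b +/- sqrt(D)) / (2a) = (-1.49 +/- 0.678307) / (0.88).
    z_1 = (-1.49 + 0.678307) / (0.88) = -0.9224,   |z_1| = 0.9224.
    z_2 = (-1.49 - 0.678307) / (0.88) = -2.464,   |z_2| = 2.464.
Moduli of all roots: 1.2500, 0.9224, 2.4640.
All moduli strictly greater than 1? No.
Verdict: Not stationary.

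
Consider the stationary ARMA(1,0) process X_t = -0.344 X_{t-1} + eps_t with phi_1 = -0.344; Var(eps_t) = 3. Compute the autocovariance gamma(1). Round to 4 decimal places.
\gamma(1) = -1.1705

Multiply the model equation by X_{t-k} and take expectations. With theta_0 = psi_0 = 1 and psi_j the MA(infinity) weights, this gives
  gamma(k) - sum_i phi_i gamma(k-i) = c_k,
  c_k = sigma^2 * sum_{j=k..q} theta_j psi_{j-k}   (c_k = 0 for k > q),
using gamma(-m) = gamma(m).
Pure AR (q = 0): c_0 = sigma^2 = 3, c_k = 0 for k >= 1.
Equations for k = 0 and k = 1 (AR order 1):
  gamma(0) = phi_1 gamma(1) + c_0
  gamma(1) = phi_1 gamma(0) + c_1
Substituting the second into the first: gamma(0) (1 - phi_1^2) = c_0 + phi_1 c_1, so
  gamma(0) = c_0 / (1 - phi_1^2) = 3 / (1 - (-0.344)^2) = 3 / 0.881664 = 3.402657.
  gamma(1) = phi_1 gamma(0) = (-0.344)(3.402657) = -1.170514.
Therefore gamma(1) = -1.1705 (to 4 decimal places).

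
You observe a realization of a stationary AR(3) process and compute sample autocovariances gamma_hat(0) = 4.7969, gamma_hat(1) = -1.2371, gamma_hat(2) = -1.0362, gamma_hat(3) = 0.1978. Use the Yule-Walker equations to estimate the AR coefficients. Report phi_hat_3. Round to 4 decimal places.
\hat\phi_{3} = -0.1290

The Yule-Walker equations for an AR(p) process read, in matrix form,
  Gamma_p phi = r_p,   with   (Gamma_p)_{ij} = gamma(|i - j|),
                       (r_p)_i = gamma(i),   i,j = 1..p.
Substitute the sample gammas (Toeplitz matrix and right-hand side of size 3):
  Gamma_p = [[4.7969, -1.2371, -1.0362], [-1.2371, 4.7969, -1.2371], [-1.0362, -1.2371, 4.7969]]
  r_p     = [-1.2371, -1.0362, 0.1978]
Written out (R1..R3):
  (R1) 4.7969 phi_1 - 1.2371 phi_2 - 1.0362 phi_3 = -1.2371
  (R2) -1.2371 phi_1 + 4.7969 phi_2 - 1.2371 phi_3 = -1.0362
  (R3) -1.0362 phi_1 - 1.2371 phi_2 + 4.7969 phi_3 = 0.1978
Gaussian elimination:
  R2 <- R2 - (-1.2371/4.7969) R1 = R2 - (-0.257896) R1:  4.477857 phi_2 - 1.504332 phi_3 = -1.355243
  R3 <- R3 - (-1.0362/4.7969) R1 = R3 - (-0.216015) R1:  -1.504332 phi_2 + 4.573066 phi_3 = -0.069432
  R3 <- R3 - (-1.504332/4.477857) R2 = R3 - (-0.335949) R2:  4.067687 phi_3 = -0.524724
Back-substitution:
  phi_hat_3 = -0.524724 / 4.067687 = -0.128998
  phi_hat_2 = (-1.355243 - (-1.504332)(-0.128998)) / 4.477857 = -0.345991
  phi_hat_1 = (-1.2371 - (-1.2371)(-0.345991) - (-1.0362)(-0.128998)) / 4.7969 = -0.374991
So phi_hat = [-0.3750, -0.3460, -0.1290].
Therefore phi_hat_3 = -0.1290.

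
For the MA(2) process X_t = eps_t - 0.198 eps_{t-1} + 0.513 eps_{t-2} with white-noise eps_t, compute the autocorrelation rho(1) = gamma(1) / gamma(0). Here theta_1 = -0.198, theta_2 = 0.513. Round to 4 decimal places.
\rho(1) = -0.2300

For an MA(q) process with theta_0 = 1, the autocovariance is
  gamma(k) = sigma^2 * sum_{i=0..q-k} theta_i * theta_{i+k},
and rho(k) = gamma(k) / gamma(0). Sigma^2 cancels.
  numerator   = (1)*(-0.198) + (-0.198)*(0.513) = -0.299574.
  denominator = (1)^2 + (-0.198)^2 + (0.513)^2 = 1.302373.
  rho(1) = -0.299574 / 1.302373 = -0.2300.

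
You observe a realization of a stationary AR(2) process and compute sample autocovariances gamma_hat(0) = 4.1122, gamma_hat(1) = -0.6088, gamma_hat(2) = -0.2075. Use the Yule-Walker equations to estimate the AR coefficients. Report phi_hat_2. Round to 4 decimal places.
\hat\phi_{2} = -0.0740

The Yule-Walker equations for an AR(p) process read, in matrix form,
  Gamma_p phi = r_p,   with   (Gamma_p)_{ij} = gamma(|i - j|),
                       (r_p)_i = gamma(i),   i,j = 1..p.
Substitute the sample gammas (Toeplitz matrix and right-hand side of size 2):
  Gamma_p = [[4.1122, -0.6088], [-0.6088, 4.1122]]
  r_p     = [-0.6088, -0.2075]
Written out:
  4.1122 phi_1 - 0.6088 phi_2 = -0.6088
  -0.6088 phi_1 + 4.1122 phi_2 = -0.2075
Solve by Cramer's rule:
  det = gamma(0)^2 - gamma(1)^2 = (4.1122)^2 - (-0.6088)^2 = 16.91018884 - 0.37063744 = 16.5395514
  phi_hat_1 = [gamma(1) gamma(0) - gamma(1) gamma(2)] / det = [(-0.6088)(4.1122) - (-0.6088)(-0.2075)] / 16.5395514 = -2.62983336 / 16.5395514 = -0.159
  phi_hat_2 = [gamma(0) gamma(2) - gamma(1)^2] / det = [(4.1122)(-0.2075) - (-0.6088)^2] / 16.5395514 = -1.22391894 / 16.5395514 = -0.074
So phi_hat = [-0.1590, -0.0740].
Therefore phi_hat_2 = -0.0740.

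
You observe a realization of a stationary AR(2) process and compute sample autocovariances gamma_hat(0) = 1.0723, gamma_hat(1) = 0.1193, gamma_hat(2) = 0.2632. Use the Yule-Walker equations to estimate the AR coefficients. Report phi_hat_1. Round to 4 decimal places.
\hat\phi_{1} = 0.0850

The Yule-Walker equations for an AR(p) process read, in matrix form,
  Gamma_p phi = r_p,   with   (Gamma_p)_{ij} = gamma(|i - j|),
                       (r_p)_i = gamma(i),   i,j = 1..p.
Substitute the sample gammas (Toeplitz matrix and right-hand side of size 2):
  Gamma_p = [[1.0723, 0.1193], [0.1193, 1.0723]]
  r_p     = [0.1193, 0.2632]
Written out:
  1.0723 phi_1 + 0.1193 phi_2 = 0.1193
  0.1193 phi_1 + 1.0723 phi_2 = 0.2632
Solve by Cramer's rule:
  det = gamma(0)^2 - gamma(1)^2 = (1.0723)^2 - (0.1193)^2 = 1.14982729 - 0.01423249 = 1.1355948
  phi_hat_1 = [gamma(1) gamma(0) - gamma(1) gamma(2)] / det = [(0.1193)(1.0723) - (0.1193)(0.2632)] / 1.1355948 = 0.09652563 / 1.1355948 = 0.085
  phi_hat_2 = [gamma(0) gamma(2) - gamma(1)^2] / det = [(1.0723)(0.2632) - (0.1193)^2] / 1.1355948 = 0.26799687 / 1.1355948 = 0.236
So phi_hat = [0.0850, 0.2360].
Therefore phi_hat_1 = 0.0850.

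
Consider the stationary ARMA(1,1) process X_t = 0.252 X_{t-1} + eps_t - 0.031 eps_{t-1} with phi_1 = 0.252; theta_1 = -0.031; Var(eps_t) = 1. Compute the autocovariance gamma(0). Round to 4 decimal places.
\gamma(0) = 1.0522

Multiply the model equation by X_{t-k} and take expectations. With theta_0 = psi_0 = 1 and psi_j the MA(infinity) weights, this gives
  gamma(k) - sum_i phi_i gamma(k-i) = c_k,
  c_k = sigma^2 * sum_{j=k..q} theta_j psi_{j-k}   (c_k = 0 for k > q),
using gamma(-m) = gamma(m).
psi-weights needed (psi_j = theta_j + sum_i phi_i psi_{j-i}):
  psi_1 = theta_1 + phi_1 = -0.031 + (0.252) = 0.221
Right-hand sides:
  c_0 = sigma^2 (1 + theta_1 psi_1) = 1 * (1 + (-0.031)(0.221)) = 1 * 0.993149 = 0.993149
  c_1 = sigma^2 theta_1 = 1 * (-0.031) = -0.031
  c_2 = 0
Equations for k = 0 and k = 1 (AR order 1):
  gamma(0) = phi_1 gamma(1) + c_0
  gamma(1) = phi_1 gamma(0) + c_1
Substituting the second into the first: gamma(0) (1 - phi_1^2) = c_0 + phi_1 c_1, so
  gamma(0) = (c_0 + phi_1 c_1) / (1 - phi_1^2) = (0.993149 + (0.252)(-0.031)) / (1 - (0.252)^2) = 0.985337 / 0.936496 = 1.052153.
Therefore gamma(0) = 1.0522 (to 4 decimal places).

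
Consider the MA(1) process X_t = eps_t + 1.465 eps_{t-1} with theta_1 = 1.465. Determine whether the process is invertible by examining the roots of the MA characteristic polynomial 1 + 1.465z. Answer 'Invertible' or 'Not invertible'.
\text{Not invertible}

The MA(q) characteristic polynomial is P(z) = 1 + 1.465z.
Invertibility requires all roots to lie outside the unit circle, i.e. |z| > 1 for every root.
This is linear in z: 1 + (1.465) z = 0  =>  z = -1/(1.465) = -0.682594,  |z| = 0.682594.
Moduli of all roots: 0.6826.
All moduli strictly greater than 1? No.
Verdict: Not invertible.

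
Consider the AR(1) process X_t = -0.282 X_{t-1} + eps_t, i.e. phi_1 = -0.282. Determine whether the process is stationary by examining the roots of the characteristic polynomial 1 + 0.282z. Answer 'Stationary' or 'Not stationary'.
\text{Stationary}

The AR(p) characteristic polynomial is P(z) = 1 + 0.282z.
Stationarity requires all roots to lie outside the unit circle, i.e. |z| > 1 for every root.
This is linear in z: 1 + (0.282) z = 0  =>  z = -1/(0.282) = -3.546099,  |z| = 3.546099.
Moduli of all roots: 3.5461.
All moduli strictly greater than 1? Yes.
Verdict: Stationary.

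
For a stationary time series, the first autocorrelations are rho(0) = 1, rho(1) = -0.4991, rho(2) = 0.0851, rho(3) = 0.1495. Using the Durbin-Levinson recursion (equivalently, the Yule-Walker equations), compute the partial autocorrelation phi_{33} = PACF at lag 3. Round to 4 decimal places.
\phi_{33} = 0.1290

The PACF at lag k is phi_{kk}, the last component of the solution
to the Yule-Walker system G_k phi = r_k where
  (G_k)_{ij} = rho(|i - j|), (r_k)_i = rho(i), i,j = 1..k.
Equivalently, Durbin-Levinson gives phi_{kk} iteratively:
  phi_{11} = rho(1)
  phi_{kk} = [rho(k) - sum_{j=1..k-1} phi_{k-1,j} rho(k-j)]
            / [1 - sum_{j=1..k-1} phi_{k-1,j} rho(j)],
  phi_{k,j} = phi_{k-1,j} - phi_{kk} phi_{k-1,k-j},  j = 1..k-1.
Step k = 1:
  phi_11 = rho(1) = -0.4991.
Step k = 2:
  phi_22 = [rho(2) - phi_11 rho(1)] / [1 - phi_11 rho(1)] = [0.0851 - (-0.4991)(-0.4991)] / [1 - (-0.4991)(-0.4991)]
         = -0.16400081 / 0.75089919 = -0.218406.
  Update: phi_21 = phi_11 - phi_22 phi_11 = -0.4991 - (-0.218406)(-0.4991) = -0.608106.
Step k = 3:
  phi_33 = [rho(3) - phi_21 rho(2) - phi_22 rho(1)] / [1 - phi_21 rho(1) - phi_22 rho(2)]
    numerator   = 0.1495 - (-0.608106)(0.0851) - (-0.218406)(-0.4991) = 0.09224347
    denominator = 1 - (-0.608106)(-0.4991) - (-0.218406)(0.0851) = 0.71508045
  phi_33 = 0.09224347 / 0.71508045 = 0.129.
Therefore phi_{33} = 0.1290.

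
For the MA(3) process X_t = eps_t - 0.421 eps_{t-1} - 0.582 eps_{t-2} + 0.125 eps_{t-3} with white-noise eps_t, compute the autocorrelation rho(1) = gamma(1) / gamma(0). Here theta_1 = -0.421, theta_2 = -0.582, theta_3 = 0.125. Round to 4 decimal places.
\rho(1) = -0.1624

For an MA(q) process with theta_0 = 1, the autocovariance is
  gamma(k) = sigma^2 * sum_{i=0..q-k} theta_i * theta_{i+k},
and rho(k) = gamma(k) / gamma(0). Sigma^2 cancels.
  numerator   = (1)*(-0.421) + (-0.421)*(-0.582) + (-0.582)*(0.125) = -0.248728.
  denominator = (1)^2 + (-0.421)^2 + (-0.582)^2 + (0.125)^2 = 1.53159.
  rho(1) = -0.248728 / 1.53159 = -0.1624.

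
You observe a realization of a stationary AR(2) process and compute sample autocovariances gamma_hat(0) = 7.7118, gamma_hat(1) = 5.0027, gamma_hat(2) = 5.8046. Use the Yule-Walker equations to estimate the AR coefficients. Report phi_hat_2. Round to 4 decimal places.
\hat\phi_{2} = 0.5730

The Yule-Walker equations for an AR(p) process read, in matrix form,
  Gamma_p phi = r_p,   with   (Gamma_p)_{ij} = gamma(|i - j|),
                       (r_p)_i = gamma(i),   i,j = 1..p.
Substitute the sample gammas (Toeplitz matrix and right-hand side of size 2):
  Gamma_p = [[7.7118, 5.0027], [5.0027, 7.7118]]
  r_p     = [5.0027, 5.8046]
Written out:
  7.7118 phi_1 + 5.0027 phi_2 = 5.0027
  5.0027 phi_1 + 7.7118 phi_2 = 5.8046
Solve by Cramer's rule:
  det = gamma(0)^2 - gamma(1)^2 = (7.7118)^2 - (5.0027)^2 = 59.47185924 - 25.02700729 = 34.44485195
  phi_hat_1 = [gamma(1) gamma(0) - gamma(1) gamma(2)] / det = [(5.0027)(7.7118) - (5.0027)(5.8046)] / 34.44485195 = 9.54114944 / 34.44485195 = 0.277
  phi_hat_2 = [gamma(0) gamma(2) - gamma(1)^2] / det = [(7.7118)(5.8046) - (5.0027)^2] / 34.44485195 = 19.73690699 / 34.44485195 = 0.573
So phi_hat = [0.2770, 0.5730].
Therefore phi_hat_2 = 0.5730.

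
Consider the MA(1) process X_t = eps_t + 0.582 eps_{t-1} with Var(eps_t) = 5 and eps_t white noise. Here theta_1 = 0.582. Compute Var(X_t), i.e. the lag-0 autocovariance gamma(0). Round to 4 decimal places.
\gamma(0) = 6.6936

For an MA(q) process X_t = eps_t + sum_i theta_i eps_{t-i} with
Var(eps_t) = sigma^2, the variance is
  gamma(0) = sigma^2 * (1 + sum_i theta_i^2).
  sum_i theta_i^2 = (0.582)^2 = 0.338724.
  gamma(0) = 5 * (1 + 0.338724) = 5 * 1.338724 = 6.69362, which rounds to 6.6936.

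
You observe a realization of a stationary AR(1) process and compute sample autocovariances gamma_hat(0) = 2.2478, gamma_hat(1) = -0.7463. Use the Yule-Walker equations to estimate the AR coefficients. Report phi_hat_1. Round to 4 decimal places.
\hat\phi_{1} = -0.3320

The Yule-Walker equations for an AR(p) process read, in matrix form,
  Gamma_p phi = r_p,   with   (Gamma_p)_{ij} = gamma(|i - j|),
                       (r_p)_i = gamma(i),   i,j = 1..p.
Substitute the sample gammas (Toeplitz matrix and right-hand side of size 1):
  Gamma_p = [[2.2478]]
  r_p     = [-0.7463]
With p = 1 this is the single equation gamma(0) phi_1 = gamma(1):
  phi_hat_1 = gamma(1) / gamma(0) = -0.7463 / 2.2478 = -0.3320.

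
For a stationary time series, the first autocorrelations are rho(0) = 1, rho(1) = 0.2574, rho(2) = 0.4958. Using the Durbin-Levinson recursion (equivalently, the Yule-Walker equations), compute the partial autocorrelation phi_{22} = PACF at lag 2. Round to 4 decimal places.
\phi_{22} = 0.4600

The PACF at lag k is phi_{kk}, the last component of the solution
to the Yule-Walker system G_k phi = r_k where
  (G_k)_{ij} = rho(|i - j|), (r_k)_i = rho(i), i,j = 1..k.
Equivalently, Durbin-Levinson gives phi_{kk} iteratively:
  phi_{11} = rho(1)
  phi_{kk} = [rho(k) - sum_{j=1..k-1} phi_{k-1,j} rho(k-j)]
            / [1 - sum_{j=1..k-1} phi_{k-1,j} rho(j)],
  phi_{k,j} = phi_{k-1,j} - phi_{kk} phi_{k-1,k-j},  j = 1..k-1.
Step k = 1:
  phi_11 = rho(1) = 0.2574.
Step k = 2:
  phi_22 = [rho(2) - phi_11 rho(1)] / [1 - phi_11 rho(1)] = [0.4958 - (0.2574)(0.2574)] / [1 - (0.2574)(0.2574)]
         = 0.42954524 / 0.93374524 = 0.46.
Therefore phi_{22} = 0.4600.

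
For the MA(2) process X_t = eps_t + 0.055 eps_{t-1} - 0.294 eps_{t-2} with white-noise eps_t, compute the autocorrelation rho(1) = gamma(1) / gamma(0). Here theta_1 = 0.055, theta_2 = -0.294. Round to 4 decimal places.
\rho(1) = 0.0356

For an MA(q) process with theta_0 = 1, the autocovariance is
  gamma(k) = sigma^2 * sum_{i=0..q-k} theta_i * theta_{i+k},
and rho(k) = gamma(k) / gamma(0). Sigma^2 cancels.
  numerator   = (1)*(0.055) + (0.055)*(-0.294) = 0.03883.
  denominator = (1)^2 + (0.055)^2 + (-0.294)^2 = 1.089461.
  rho(1) = 0.03883 / 1.089461 = 0.0356.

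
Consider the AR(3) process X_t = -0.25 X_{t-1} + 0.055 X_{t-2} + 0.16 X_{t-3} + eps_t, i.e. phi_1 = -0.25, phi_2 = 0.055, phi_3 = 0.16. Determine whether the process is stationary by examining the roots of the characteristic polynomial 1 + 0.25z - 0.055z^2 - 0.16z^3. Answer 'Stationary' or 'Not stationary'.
\text{Stationary}

The AR(p) characteristic polynomial is P(z) = 1 + 0.25z - 0.055z^2 - 0.16z^3.
Stationarity requires all roots to lie outside the unit circle, i.e. |z| > 1 for every root.
Degree 3: look for a simple real root z0 first, then factor out (1 - z/z0) and solve the remaining quadratic.
Testing z0 = 2: P(2) = 1 + (0.25)(2) + (-0.055)(2)^2 + (-0.16)(2)^3
  = 1 + (0.5) + (-0.22) + (-1.28) = 0.  So z_0 = 2 is a root, |z_0| = 2.
Divide out the factor (1 - 0.5 z) = (1 - z/z0) (since 1/z0 = 0.5):
  P(z) = (1 - 0.5 z)(1 + (0.75) z + (0.32) z^2)
  [check: z-coef 0.75 - (0.5) = 0.25; z^2-coef 0.32 - (0.5)(0.75) = -0.055; z^3-coef -(0.5)(0.32) = -0.16.]
Remaining roots from the quadratic factor 1 + (0.75) z + (0.32) z^2:
  Set 1 + (0.75) z + (0.32) z^2 = 0, i.e. a z^2 + b z + c = 0 with a = 0.32, b = 0.75, c = 1.
  Discriminant D = b^2 - 4ac = (0.75)^2 - 4*(0.32)*1 = 0.5625 - (1.28) = -0.7175.
  D < 0, so the roots are the complex-conjugate pair z = (-b +/- i sqrt(-D)) / (2a) = -1.1719 +/- 1.3235i.
  For a conjugate pair |z|^2 = z * conj(z) = (product of roots) = c/a = 1/(0.32) = 3.125, so |z| = sqrt(3.125) = 1.7678 for both roots.
Moduli of all roots: 2.0000, 1.7678, 1.7678.
All moduli strictly greater than 1? Yes.
Verdict: Stationary.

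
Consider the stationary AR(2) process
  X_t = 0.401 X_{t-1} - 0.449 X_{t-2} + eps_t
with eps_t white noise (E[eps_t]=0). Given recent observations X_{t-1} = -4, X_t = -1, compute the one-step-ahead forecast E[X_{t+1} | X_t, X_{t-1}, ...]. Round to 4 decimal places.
E[X_{t+1} \mid \mathcal F_t] = 1.3950

For an AR(p) model X_t = c + sum_i phi_i X_{t-i} + eps_t, the
one-step-ahead conditional mean is
  E[X_{t+1} | X_t, ...] = c + sum_i phi_i X_{t+1-i}.
Substitute known values:
  E[X_{t+1} | ...] = (0.401) * (-1) + (-0.449) * (-4)
                   = 1.3950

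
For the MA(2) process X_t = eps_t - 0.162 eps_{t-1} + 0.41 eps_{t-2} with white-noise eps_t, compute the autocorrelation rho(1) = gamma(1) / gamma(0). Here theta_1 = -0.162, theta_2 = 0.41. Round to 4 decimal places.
\rho(1) = -0.1913

For an MA(q) process with theta_0 = 1, the autocovariance is
  gamma(k) = sigma^2 * sum_{i=0..q-k} theta_i * theta_{i+k},
and rho(k) = gamma(k) / gamma(0). Sigma^2 cancels.
  numerator   = (1)*(-0.162) + (-0.162)*(0.41) = -0.22842.
  denominator = (1)^2 + (-0.162)^2 + (0.41)^2 = 1.194344.
  rho(1) = -0.22842 / 1.194344 = -0.1913.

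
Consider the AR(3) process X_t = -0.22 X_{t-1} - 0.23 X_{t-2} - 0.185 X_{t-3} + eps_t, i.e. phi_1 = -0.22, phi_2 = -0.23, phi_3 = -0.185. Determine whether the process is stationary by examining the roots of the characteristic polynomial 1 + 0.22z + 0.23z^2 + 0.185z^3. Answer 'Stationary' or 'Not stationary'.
\text{Stationary}

The AR(p) characteristic polynomial is P(z) = 1 + 0.22z + 0.23z^2 + 0.185z^3.
Stationarity requires all roots to lie outside the unit circle, i.e. |z| > 1 for every root.
Degree 3: look for a simple real root z0 first, then factor out (1 - z/z0) and solve the remaining quadratic.
Testing z0 = -2: P(-2) = 1 + (0.22)(-2) + (0.23)(-2)^2 + (0.185)(-2)^3
  = 1 + (-0.44) + (0.92) + (-1.48) = 0.  So z_0 = -2 is a root, |z_0| = 2.
Divide out the factor (1 + 0.5 z) = (1 - z/z0) (since 1/z0 = -0.5):
  P(z) = (1 + 0.5 z)(1 + (-0.28) z + (0.37) z^2)
  [check: z-coef -0.28 - (-0.5) = 0.22; z^2-coef 0.37 - (-0.5)(-0.28) = 0.23; z^3-coef -(-0.5)(0.37) = 0.185.]
Remaining roots from the quadratic factor 1 + (-0.28) z + (0.37) z^2:
  Set 1 + (-0.28) z + (0.37) z^2 = 0, i.e. a z^2 + b z + c = 0 with a = 0.37, b = -0.28, c = 1.
  Discriminant D = b^2 - 4ac = (-0.28)^2 - 4*(0.37)*1 = 0.0784 - (1.48) = -1.4016.
  D < 0, so the roots are the complex-conjugate pair z = (-b +/- i sqrt(-D)) / (2a) = 0.3784 +/- 1.5999i.
  For a conjugate pair |z|^2 = z * conj(z) = (product of roots) = c/a = 1/(0.37) = 2.702703, so |z| = sqrt(2.702703) = 1.644 for both roots.
Moduli of all roots: 2.0000, 1.6440, 1.6440.
All moduli strictly greater than 1? Yes.
Verdict: Stationary.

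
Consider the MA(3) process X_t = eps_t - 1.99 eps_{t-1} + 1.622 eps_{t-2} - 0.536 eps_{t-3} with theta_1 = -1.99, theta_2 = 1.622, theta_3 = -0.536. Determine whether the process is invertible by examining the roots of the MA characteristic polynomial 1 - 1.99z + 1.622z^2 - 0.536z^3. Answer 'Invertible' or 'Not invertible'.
\text{Invertible}

The MA(q) characteristic polynomial is P(z) = 1 - 1.99z + 1.622z^2 - 0.536z^3.
Invertibility requires all roots to lie outside the unit circle, i.e. |z| > 1 for every root.
Degree 3: look for a simple real root z0 first, then factor out (1 - z/z0) and solve the remaining quadratic.
Testing z0 = 1.25: P(1.25) = 1 + (-1.99)(1.25) + (1.622)(1.25)^2 + (-0.536)(1.25)^3
  = 1 + (-2.4875) + (2.534375) + (-1.046875) = 0.  So z_0 = 1.25 is a root, |z_0| = 1.25.
Divide out the factor (1 - 0.8 z) = (1 - z/z0) (since 1/z0 = 0.8):
  P(z) = (1 - 0.8 z)(1 + (-1.19) z + (0.67) z^2)
  [check: z-coef -1.19 - (0.8) = -1.99; z^2-coef 0.67 - (0.8)(-1.19) = 1.622; z^3-coef -(0.8)(0.67) = -0.536.]
Remaining roots from the quadratic factor 1 + (-1.19) z + (0.67) z^2:
  Set 1 + (-1.19) z + (0.67) z^2 = 0, i.e. a z^2 + b z + c = 0 with a = 0.67, b = -1.19, c = 1.
  Discriminant D = b^2 - 4ac = (-1.19)^2 - 4*(0.67)*1 = 1.4161 - (2.68) = -1.2639.
  D < 0, so the roots are the complex-conjugate pair z = (-b +/- i sqrt(-D)) / (2a) = 0.8881 +/- 0.839i.
  For a conjugate pair |z|^2 = z * conj(z) = (product of roots) = c/a = 1/(0.67) = 1.492537, so |z| = sqrt(1.492537) = 1.2217 for both roots.
Moduli of all roots: 1.2500, 1.2217, 1.2217.
All moduli strictly greater than 1? Yes.
Verdict: Invertible.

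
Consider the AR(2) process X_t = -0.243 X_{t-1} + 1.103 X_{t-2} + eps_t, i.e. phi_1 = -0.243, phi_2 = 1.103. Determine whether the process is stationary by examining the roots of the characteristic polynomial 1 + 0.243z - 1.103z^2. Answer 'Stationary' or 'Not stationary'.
\text{Not stationary}

The AR(p) characteristic polynomial is P(z) = 1 + 0.243z - 1.103z^2.
Stationarity requires all roots to lie outside the unit circle, i.e. |z| > 1 for every root.
Set 1 + (0.243) z + (-1.103) z^2 = 0, i.e. a z^2 + b z + c = 0 with a = -1.103, b = 0.243, c = 1.
Discriminant D = b^2 - 4ac = (0.243)^2 - 4*(-1.103)*1 = 0.059049 - (-4.412) = 4.471049.
D >= 0, so the roots are real: z = (-b +/- sqrt(D)) / (2a) = (-0.243 +/- 2.114486) / (-2.206).
  z_1 = (-0.243 + 2.114486) / (-2.206) = -0.8484,   |z_1| = 0.8484.
  z_2 = (-0.243 - 2.114486) / (-2.206) = 1.0687,   |z_2| = 1.0687.
Moduli of all roots: 0.8484, 1.0687.
All moduli strictly greater than 1? No.
Verdict: Not stationary.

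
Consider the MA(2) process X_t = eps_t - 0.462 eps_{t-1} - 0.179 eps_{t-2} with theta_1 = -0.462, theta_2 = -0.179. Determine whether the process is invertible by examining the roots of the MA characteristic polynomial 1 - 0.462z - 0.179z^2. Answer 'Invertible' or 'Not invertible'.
\text{Invertible}

The MA(q) characteristic polynomial is P(z) = 1 - 0.462z - 0.179z^2.
Invertibility requires all roots to lie outside the unit circle, i.e. |z| > 1 for every root.
Set 1 + (-0.462) z + (-0.179) z^2 = 0, i.e. a z^2 + b z + c = 0 with a = -0.179, b = -0.462, c = 1.
Discriminant D = b^2 - 4ac = (-0.462)^2 - 4*(-0.179)*1 = 0.213444 - (-0.716) = 0.929444.
D >= 0, so the roots are real: z = (-b +/- sqrt(D)) / (2a) = (0.462 +/- 0.964077) / (-0.358).
  z_1 = (0.462 + 0.964077) / (-0.358) = -3.9835,   |z_1| = 3.9835.
  z_2 = (0.462 - 0.964077) / (-0.358) = 1.4024,   |z_2| = 1.4024.
Moduli of all roots: 3.9835, 1.4024.
All moduli strictly greater than 1? Yes.
Verdict: Invertible.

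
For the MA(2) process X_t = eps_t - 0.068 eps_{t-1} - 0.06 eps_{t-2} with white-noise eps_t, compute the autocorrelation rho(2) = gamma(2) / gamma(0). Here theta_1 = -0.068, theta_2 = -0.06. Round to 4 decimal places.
\rho(2) = -0.0595

For an MA(q) process with theta_0 = 1, the autocovariance is
  gamma(k) = sigma^2 * sum_{i=0..q-k} theta_i * theta_{i+k},
and rho(k) = gamma(k) / gamma(0). Sigma^2 cancels.
  numerator   = (1)*(-0.06) = -0.06.
  denominator = (1)^2 + (-0.068)^2 + (-0.06)^2 = 1.008224.
  rho(2) = -0.06 / 1.008224 = -0.0595.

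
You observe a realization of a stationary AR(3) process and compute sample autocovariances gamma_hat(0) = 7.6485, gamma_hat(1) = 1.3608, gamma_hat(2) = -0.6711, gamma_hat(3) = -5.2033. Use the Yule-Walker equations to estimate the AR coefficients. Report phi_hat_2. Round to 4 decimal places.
\hat\phi_{2} = 0.0110

The Yule-Walker equations for an AR(p) process read, in matrix form,
  Gamma_p phi = r_p,   with   (Gamma_p)_{ij} = gamma(|i - j|),
                       (r_p)_i = gamma(i),   i,j = 1..p.
Substitute the sample gammas (Toeplitz matrix and right-hand side of size 3):
  Gamma_p = [[7.6485, 1.3608, -0.6711], [1.3608, 7.6485, 1.3608], [-0.6711, 1.3608, 7.6485]]
  r_p     = [1.3608, -0.6711, -5.2033]
Written out (R1..R3):
  (R1) 7.6485 phi_1 + 1.3608 phi_2 - 0.6711 phi_3 = 1.3608
  (R2) 1.3608 phi_1 + 7.6485 phi_2 + 1.3608 phi_3 = -0.6711
  (R3) -0.6711 phi_1 + 1.3608 phi_2 + 7.6485 phi_3 = -5.2033
Gaussian elimination:
  R2 <- R2 - (1.3608/7.6485) R1 = R2 - (0.177917) R1:  7.40639 phi_2 + 1.4802 phi_3 = -0.91321
  R3 <- R3 - (-0.6711/7.6485) R1 = R3 - (-0.087743) R1:  1.4802 phi_2 + 7.589616 phi_3 = -5.0839
  R3 <- R3 - (1.4802/7.40639) R2 = R3 - (0.199854) R2:  7.293791 phi_3 = -4.901391
Back-substitution:
  phi_hat_3 = -4.901391 / 7.293791 = -0.671995
  phi_hat_2 = (-0.91321 - (1.4802)(-0.671995)) / 7.40639 = 0.011001
  phi_hat_1 = (1.3608 - (1.3608)(0.011001) - (-0.6711)(-0.671995)) / 7.6485 = 0.116997
So phi_hat = [0.1170, 0.0110, -0.6720].
Therefore phi_hat_2 = 0.0110.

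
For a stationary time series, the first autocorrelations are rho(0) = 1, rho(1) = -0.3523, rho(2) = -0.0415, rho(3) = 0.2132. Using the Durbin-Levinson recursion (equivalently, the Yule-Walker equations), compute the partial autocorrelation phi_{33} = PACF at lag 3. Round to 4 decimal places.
\phi_{33} = 0.1530

The PACF at lag k is phi_{kk}, the last component of the solution
to the Yule-Walker system G_k phi = r_k where
  (G_k)_{ij} = rho(|i - j|), (r_k)_i = rho(i), i,j = 1..k.
Equivalently, Durbin-Levinson gives phi_{kk} iteratively:
  phi_{11} = rho(1)
  phi_{kk} = [rho(k) - sum_{j=1..k-1} phi_{k-1,j} rho(k-j)]
            / [1 - sum_{j=1..k-1} phi_{k-1,j} rho(j)],
  phi_{k,j} = phi_{k-1,j} - phi_{kk} phi_{k-1,k-j},  j = 1..k-1.
Step k = 1:
  phi_11 = rho(1) = -0.3523.
Step k = 2:
  phi_22 = [rho(2) - phi_11 rho(1)] / [1 - phi_11 rho(1)] = [-0.0415 - (-0.3523)(-0.3523)] / [1 - (-0.3523)(-0.3523)]
         = -0.16561529 / 0.87588471 = -0.189083.
  Update: phi_21 = phi_11 - phi_22 phi_11 = -0.3523 - (-0.189083)(-0.3523) = -0.418914.
Step k = 3:
  phi_33 = [rho(3) - phi_21 rho(2) - phi_22 rho(1)] / [1 - phi_21 rho(1) - phi_22 rho(2)]
    numerator   = 0.2132 - (-0.418914)(-0.0415) - (-0.189083)(-0.3523) = 0.12920097
    denominator = 1 - (-0.418914)(-0.3523) - (-0.189083)(-0.0415) = 0.8445696
  phi_33 = 0.12920097 / 0.8445696 = 0.153.
Therefore phi_{33} = 0.1530.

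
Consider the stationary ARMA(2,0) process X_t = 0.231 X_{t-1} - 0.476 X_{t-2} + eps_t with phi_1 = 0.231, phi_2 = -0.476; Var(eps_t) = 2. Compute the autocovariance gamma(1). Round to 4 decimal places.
\gamma(1) = 0.4149

Multiply the model equation by X_{t-k} and take expectations. With theta_0 = psi_0 = 1 and psi_j the MA(infinity) weights, this gives
  gamma(k) - sum_i phi_i gamma(k-i) = c_k,
  c_k = sigma^2 * sum_{j=k..q} theta_j psi_{j-k}   (c_k = 0 for k > q),
using gamma(-m) = gamma(m).
Pure AR (q = 0): c_0 = sigma^2 = 2, c_k = 0 for k >= 1.
Equations for k = 0, 1, 2 (AR order 2, c_2 = 0):
  (E0) gamma(0) = phi_1 gamma(1) + phi_2 gamma(2) + c_0
  (E1) gamma(1) = phi_1 gamma(0) + phi_2 gamma(1) + c_1
  (E2) gamma(2) = phi_1 gamma(1) + phi_2 gamma(0)
From (E1): gamma(1) = A gamma(0) + B with
  A = phi_1 / (1 - phi_2) = 0.231 / 1.476 = 0.156504,   B = c_1 / (1 - phi_2) = 0 / 1.476 = 0.
Insert (E2) into (E0): gamma(0) (1 - phi_2^2) = phi_1 (1 + phi_2) gamma(1) + c_0.
  phi_1 (1 + phi_2) = (0.231)(0.524) = 0.121044,   1 - phi_2^2 = 0.773424.
Replace gamma(1) by A gamma(0) + B and collect gamma(0):
  gamma(0) [0.773424 - (0.121044)(0.156504)] = c_0 = 2
  gamma(0) * 0.75448 = 2
  gamma(0) = 2 / 0.75448 = 2.650832.
  gamma(1) = A gamma(0) = (0.156504)(2.650832) = 0.414866.
Therefore gamma(1) = 0.4149 (to 4 decimal places).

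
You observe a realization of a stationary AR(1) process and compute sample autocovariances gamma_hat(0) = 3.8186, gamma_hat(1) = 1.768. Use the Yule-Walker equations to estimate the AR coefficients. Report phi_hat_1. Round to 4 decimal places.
\hat\phi_{1} = 0.4630

The Yule-Walker equations for an AR(p) process read, in matrix form,
  Gamma_p phi = r_p,   with   (Gamma_p)_{ij} = gamma(|i - j|),
                       (r_p)_i = gamma(i),   i,j = 1..p.
Substitute the sample gammas (Toeplitz matrix and right-hand side of size 1):
  Gamma_p = [[3.8186]]
  r_p     = [1.768]
With p = 1 this is the single equation gamma(0) phi_1 = gamma(1):
  phi_hat_1 = gamma(1) / gamma(0) = 1.768 / 3.8186 = 0.4630.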